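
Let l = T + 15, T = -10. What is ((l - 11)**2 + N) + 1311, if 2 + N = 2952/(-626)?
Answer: 419509/313 ≈ 1340.3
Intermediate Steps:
N = -2102/313 (N = -2 + 2952/(-626) = -2 + 2952*(-1/626) = -2 - 1476/313 = -2102/313 ≈ -6.7157)
l = 5 (l = -10 + 15 = 5)
((l - 11)**2 + N) + 1311 = ((5 - 11)**2 - 2102/313) + 1311 = ((-6)**2 - 2102/313) + 1311 = (36 - 2102/313) + 1311 = 9166/313 + 1311 = 419509/313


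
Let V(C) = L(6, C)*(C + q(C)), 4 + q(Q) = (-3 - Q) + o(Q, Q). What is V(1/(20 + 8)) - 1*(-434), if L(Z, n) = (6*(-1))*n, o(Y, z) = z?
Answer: 170713/392 ≈ 435.49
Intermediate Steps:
L(Z, n) = -6*n
q(Q) = -7 (q(Q) = -4 + ((-3 - Q) + Q) = -4 - 3 = -7)
V(C) = -6*C*(-7 + C) (V(C) = (-6*C)*(C - 7) = (-6*C)*(-7 + C) = -6*C*(-7 + C))
V(1/(20 + 8)) - 1*(-434) = 6*(7 - 1/(20 + 8))/(20 + 8) - 1*(-434) = 6*(7 - 1/28)/28 + 434 = 6*(1/28)*(7 - 1*1/28) + 434 = 6*(1/28)*(7 - 1/28) + 434 = 6*(1/28)*(195/28) + 434 = 585/392 + 434 = 170713/392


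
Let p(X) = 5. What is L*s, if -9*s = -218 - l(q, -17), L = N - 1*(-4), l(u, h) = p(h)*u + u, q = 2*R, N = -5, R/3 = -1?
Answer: -182/9 ≈ -20.222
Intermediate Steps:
R = -3 (R = 3*(-1) = -3)
q = -6 (q = 2*(-3) = -6)
l(u, h) = 6*u (l(u, h) = 5*u + u = 6*u)
L = -1 (L = -5 - 1*(-4) = -5 + 4 = -1)
s = 182/9 (s = -(-218 - 6*(-6))/9 = -(-218 - 1*(-36))/9 = -(-218 + 36)/9 = -1/9*(-182) = 182/9 ≈ 20.222)
L*s = -1*182/9 = -182/9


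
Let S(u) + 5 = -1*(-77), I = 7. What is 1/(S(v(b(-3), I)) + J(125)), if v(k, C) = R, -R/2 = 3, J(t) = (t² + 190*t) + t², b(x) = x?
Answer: 1/55072 ≈ 1.8158e-5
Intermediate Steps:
J(t) = 2*t² + 190*t
R = -6 (R = -2*3 = -6)
v(k, C) = -6
S(u) = 72 (S(u) = -5 - 1*(-77) = -5 + 77 = 72)
1/(S(v(b(-3), I)) + J(125)) = 1/(72 + 2*125*(95 + 125)) = 1/(72 + 2*125*220) = 1/(72 + 55000) = 1/55072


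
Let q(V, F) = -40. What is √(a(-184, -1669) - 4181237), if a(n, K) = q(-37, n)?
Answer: I*√4181277 ≈ 2044.8*I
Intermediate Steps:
a(n, K) = -40
√(a(-184, -1669) - 4181237) = √(-40 - 4181237) = √(-4181277) = I*√4181277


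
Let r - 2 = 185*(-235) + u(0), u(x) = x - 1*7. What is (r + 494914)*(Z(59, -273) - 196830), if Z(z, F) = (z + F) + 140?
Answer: -88889160336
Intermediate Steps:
u(x) = -7 + x (u(x) = x - 7 = -7 + x)
r = -43480 (r = 2 + (185*(-235) + (-7 + 0)) = 2 + (-43475 - 7) = 2 - 43482 = -43480)
Z(z, F) = 140 + F + z (Z(z, F) = (F + z) + 140 = 140 + F + z)
(r + 494914)*(Z(59, -273) - 196830) = (-43480 + 494914)*((140 - 273 + 59) - 196830) = 451434*(-74 - 196830) = 451434*(-196904) = -88889160336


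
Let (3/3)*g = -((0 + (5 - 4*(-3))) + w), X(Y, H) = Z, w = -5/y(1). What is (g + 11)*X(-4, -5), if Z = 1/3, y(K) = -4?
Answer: -29/12 ≈ -2.4167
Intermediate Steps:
w = 5/4 (w = -5/(-4) = -5*(-¼) = 5/4 ≈ 1.2500)
Z = ⅓ ≈ 0.33333
X(Y, H) = ⅓
g = -73/4 (g = -((0 + (5 - 4*(-3))) + 5/4) = -((0 + (5 + 12)) + 5/4) = -((0 + 17) + 5/4) = -(17 + 5/4) = -1*73/4 = -73/4 ≈ -18.250)
(g + 11)*X(-4, -5) = (-73/4 + 11)*(⅓) = -29/4*⅓ = -29/12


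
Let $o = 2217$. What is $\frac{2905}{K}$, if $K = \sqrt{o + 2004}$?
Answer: $\frac{415 \sqrt{469}}{201} \approx 44.714$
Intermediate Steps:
$K = 3 \sqrt{469}$ ($K = \sqrt{2217 + 2004} = \sqrt{4221} = 3 \sqrt{469} \approx 64.969$)
$\frac{2905}{K} = \frac{2905}{3 \sqrt{469}} = 2905 \frac{\sqrt{469}}{1407} = \frac{415 \sqrt{469}}{201}$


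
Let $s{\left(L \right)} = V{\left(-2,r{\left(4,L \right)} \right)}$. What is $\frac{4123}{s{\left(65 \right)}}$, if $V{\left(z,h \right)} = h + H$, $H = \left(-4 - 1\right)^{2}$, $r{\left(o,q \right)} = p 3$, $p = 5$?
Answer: $\frac{4123}{40} \approx 103.07$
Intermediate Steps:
$r{\left(o,q \right)} = 15$ ($r{\left(o,q \right)} = 5 \cdot 3 = 15$)
$H = 25$ ($H = \left(-5\right)^{2} = 25$)
$V{\left(z,h \right)} = 25 + h$ ($V{\left(z,h \right)} = h + 25 = 25 + h$)
$s{\left(L \right)} = 40$ ($s{\left(L \right)} = 25 + 15 = 40$)
$\frac{4123}{s{\left(65 \right)}} = \frac{4123}{40}$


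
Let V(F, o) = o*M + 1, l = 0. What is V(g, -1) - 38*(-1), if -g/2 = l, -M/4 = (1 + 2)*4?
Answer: 87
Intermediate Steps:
M = -48 (M = -4*(1 + 2)*4 = -12*4 = -4*12 = -48)
g = 0 (g = -2*0 = 0)
V(F, o) = 1 - 48*o (V(F, o) = o*(-48) + 1 = -48*o + 1 = 1 - 48*o)
V(g, -1) - 38*(-1) = (1 - 48*(-1)) - 38*(-1) = (1 + 48) + 38 = 49 + 38 = 87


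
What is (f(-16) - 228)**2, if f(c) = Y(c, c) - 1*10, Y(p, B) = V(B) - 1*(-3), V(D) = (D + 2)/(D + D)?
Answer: 14085009/256 ≈ 55020.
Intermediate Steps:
V(D) = (2 + D)/(2*D) (V(D) = (2 + D)/((2*D)) = (2 + D)*(1/(2*D)) = (2 + D)/(2*D))
Y(p, B) = 3 + (2 + B)/(2*B) (Y(p, B) = (2 + B)/(2*B) - 1*(-3) = (2 + B)/(2*B) + 3 = 3 + (2 + B)/(2*B))
f(c) = -13/2 + 1/c (f(c) = (7/2 + 1/c) - 1*10 = (7/2 + 1/c) - 10 = -13/2 + 1/c)
(f(-16) - 228)**2 = ((-13/2 + 1/(-16)) - 228)**2 = ((-13/2 - 1/16) - 228)**2 = (-105/16 - 228)**2 = (-3753/16)**2 = 14085009/256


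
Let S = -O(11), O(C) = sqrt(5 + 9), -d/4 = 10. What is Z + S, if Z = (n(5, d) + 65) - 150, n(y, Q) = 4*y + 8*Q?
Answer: -385 - sqrt(14) ≈ -388.74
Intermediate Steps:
d = -40 (d = -4*10 = -40)
O(C) = sqrt(14)
Z = -385 (Z = ((4*5 + 8*(-40)) + 65) - 150 = ((20 - 320) + 65) - 150 = (-300 + 65) - 150 = -235 - 150 = -385)
S = -sqrt(14) ≈ -3.7417
Z + S = -385 - sqrt(14)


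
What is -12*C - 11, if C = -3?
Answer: 25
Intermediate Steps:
-12*C - 11 = -12*(-3) - 11 = 36 - 11 = 25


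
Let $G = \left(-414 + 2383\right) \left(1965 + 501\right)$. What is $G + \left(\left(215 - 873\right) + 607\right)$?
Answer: $4855503$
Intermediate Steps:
$G = 4855554$ ($G = 1969 \cdot 2466 = 4855554$)
$G + \left(\left(215 - 873\right) + 607\right) = 4855554 + \left(\left(215 - 873\right) + 607\right) = 4855554 + \left(-658 + 607\right) = 4855554 - 51 = 4855503$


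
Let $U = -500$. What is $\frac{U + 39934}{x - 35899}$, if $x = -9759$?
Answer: $- \frac{19717}{22829} \approx -0.86368$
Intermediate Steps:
$\frac{U + 39934}{x - 35899} = \frac{-500 + 39934}{-9759 - 35899} = \frac{39434}{-45658} = 39434 \left(- \frac{1}{45658}\right) = - \frac{19717}{22829}$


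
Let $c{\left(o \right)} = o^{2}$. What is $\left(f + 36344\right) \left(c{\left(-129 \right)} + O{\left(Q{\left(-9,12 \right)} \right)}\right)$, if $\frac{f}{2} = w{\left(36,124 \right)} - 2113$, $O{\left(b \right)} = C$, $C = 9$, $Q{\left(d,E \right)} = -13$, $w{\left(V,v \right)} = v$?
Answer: $538893900$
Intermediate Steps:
$O{\left(b \right)} = 9$
$f = -3978$ ($f = 2 \left(124 - 2113\right) = 2 \left(-1989\right) = -3978$)
$\left(f + 36344\right) \left(c{\left(-129 \right)} + O{\left(Q{\left(-9,12 \right)} \right)}\right) = \left(-3978 + 36344\right) \left(\left(-129\right)^{2} + 9\right) = 32366 \left(16641 + 9\right) = 32366 \cdot 16650 = 538893900$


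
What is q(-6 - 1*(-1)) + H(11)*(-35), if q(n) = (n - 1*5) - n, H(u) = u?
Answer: -390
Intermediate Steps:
q(n) = -5 (q(n) = (n - 5) - n = (-5 + n) - n = -5)
q(-6 - 1*(-1)) + H(11)*(-35) = -5 + 11*(-35) = -5 - 385 = -390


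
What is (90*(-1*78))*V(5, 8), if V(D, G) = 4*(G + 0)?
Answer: -224640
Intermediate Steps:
V(D, G) = 4*G
(90*(-1*78))*V(5, 8) = (90*(-1*78))*(4*8) = (90*(-78))*32 = -7020*32 = -224640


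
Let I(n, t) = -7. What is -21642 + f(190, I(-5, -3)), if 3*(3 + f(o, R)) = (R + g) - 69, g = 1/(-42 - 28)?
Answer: -4550771/210 ≈ -21670.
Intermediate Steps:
g = -1/70 (g = 1/(-70) = -1/70 ≈ -0.014286)
f(o, R) = -5461/210 + R/3 (f(o, R) = -3 + ((R - 1/70) - 69)/3 = -3 + ((-1/70 + R) - 69)/3 = -3 + (-4831/70 + R)/3 = -3 + (-4831/210 + R/3) = -5461/210 + R/3)
-21642 + f(190, I(-5, -3)) = -21642 + (-5461/210 + (1/3)*(-7)) = -21642 + (-5461/210 - 7/3) = -21642 - 5951/210 = -4550771/210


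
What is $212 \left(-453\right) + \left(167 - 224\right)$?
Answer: $-96093$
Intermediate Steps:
$212 \left(-453\right) + \left(167 - 224\right) = -96036 + \left(167 - 224\right) = -96036 - 57 = -96093$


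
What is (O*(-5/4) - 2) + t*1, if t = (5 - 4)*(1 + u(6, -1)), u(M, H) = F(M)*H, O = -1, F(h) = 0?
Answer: 1/4 ≈ 0.25000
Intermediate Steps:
u(M, H) = 0 (u(M, H) = 0*H = 0)
t = 1 (t = (5 - 4)*(1 + 0) = 1*1 = 1)
(O*(-5/4) - 2) + t*1 = (-(-5)/4 - 2) + 1*1 = (-(-5)/4 - 2) + 1 = (-1*(-5/4) - 2) + 1 = (5/4 - 2) + 1 = -3/4 + 1 = 1/4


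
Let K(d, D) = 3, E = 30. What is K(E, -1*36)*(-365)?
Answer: -1095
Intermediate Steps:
K(E, -1*36)*(-365) = 3*(-365) = -1095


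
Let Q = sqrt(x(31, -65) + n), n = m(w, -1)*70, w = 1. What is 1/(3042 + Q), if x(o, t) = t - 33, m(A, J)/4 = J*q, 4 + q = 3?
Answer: 117/355907 - sqrt(182)/9253582 ≈ 0.00032728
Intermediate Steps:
q = -1 (q = -4 + 3 = -1)
m(A, J) = -4*J (m(A, J) = 4*(J*(-1)) = 4*(-J) = -4*J)
x(o, t) = -33 + t
n = 280 (n = -4*(-1)*70 = 4*70 = 280)
Q = sqrt(182) (Q = sqrt((-33 - 65) + 280) = sqrt(-98 + 280) = sqrt(182) ≈ 13.491)
1/(3042 + Q) = 1/(3042 + sqrt(182))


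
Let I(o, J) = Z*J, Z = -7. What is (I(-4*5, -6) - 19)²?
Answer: 529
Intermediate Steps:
I(o, J) = -7*J
(I(-4*5, -6) - 19)² = (-7*(-6) - 19)² = (42 - 19)² = 23² = 529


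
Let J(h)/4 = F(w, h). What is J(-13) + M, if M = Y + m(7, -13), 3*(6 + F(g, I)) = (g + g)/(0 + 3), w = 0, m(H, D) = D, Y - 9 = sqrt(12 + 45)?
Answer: -28 + sqrt(57) ≈ -20.450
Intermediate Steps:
Y = 9 + sqrt(57) (Y = 9 + sqrt(12 + 45) = 9 + sqrt(57) ≈ 16.550)
F(g, I) = -6 + 2*g/9 (F(g, I) = -6 + ((g + g)/(0 + 3))/3 = -6 + ((2*g)/3)/3 = -6 + ((2*g)*(1/3))/3 = -6 + (2*g/3)/3 = -6 + 2*g/9)
M = -4 + sqrt(57) (M = (9 + sqrt(57)) - 13 = -4 + sqrt(57) ≈ 3.5498)
J(h) = -24 (J(h) = 4*(-6 + (2/9)*0) = 4*(-6 + 0) = 4*(-6) = -24)
J(-13) + M = -24 + (-4 + sqrt(57)) = -28 + sqrt(57)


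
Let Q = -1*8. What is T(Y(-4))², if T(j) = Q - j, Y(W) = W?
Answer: 16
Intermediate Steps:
Q = -8
T(j) = -8 - j
T(Y(-4))² = (-8 - 1*(-4))² = (-8 + 4)² = (-4)² = 16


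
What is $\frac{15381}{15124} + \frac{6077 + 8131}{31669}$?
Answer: $\frac{701982681}{478961956} \approx 1.4656$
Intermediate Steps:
$\frac{15381}{15124} + \frac{6077 + 8131}{31669} = 15381 \cdot \frac{1}{15124} + 14208 \cdot \frac{1}{31669} = \frac{15381}{15124} + \frac{14208}{31669} = \frac{701982681}{478961956}$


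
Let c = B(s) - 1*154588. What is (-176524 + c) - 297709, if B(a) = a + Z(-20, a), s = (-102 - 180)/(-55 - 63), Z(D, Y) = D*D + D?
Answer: -37077878/59 ≈ -6.2844e+5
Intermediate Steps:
Z(D, Y) = D + D² (Z(D, Y) = D² + D = D + D²)
s = 141/59 (s = -282/(-118) = -282*(-1/118) = 141/59 ≈ 2.3898)
B(a) = 380 + a (B(a) = a - 20*(1 - 20) = a - 20*(-19) = a + 380 = 380 + a)
c = -9098131/59 (c = (380 + 141/59) - 1*154588 = 22561/59 - 154588 = -9098131/59 ≈ -1.5421e+5)
(-176524 + c) - 297709 = (-176524 - 9098131/59) - 297709 = -19513047/59 - 297709 = -37077878/59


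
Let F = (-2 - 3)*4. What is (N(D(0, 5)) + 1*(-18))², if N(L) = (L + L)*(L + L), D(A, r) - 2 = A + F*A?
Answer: 4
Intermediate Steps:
F = -20 (F = -5*4 = -20)
D(A, r) = 2 - 19*A (D(A, r) = 2 + (A - 20*A) = 2 - 19*A)
N(L) = 4*L² (N(L) = (2*L)*(2*L) = 4*L²)
(N(D(0, 5)) + 1*(-18))² = (4*(2 - 19*0)² + 1*(-18))² = (4*(2 + 0)² - 18)² = (4*2² - 18)² = (4*4 - 18)² = (16 - 18)² = (-2)² = 4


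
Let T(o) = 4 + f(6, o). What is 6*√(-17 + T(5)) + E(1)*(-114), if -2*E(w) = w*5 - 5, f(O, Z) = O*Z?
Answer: 6*√17 ≈ 24.739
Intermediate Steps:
E(w) = 5/2 - 5*w/2 (E(w) = -(w*5 - 5)/2 = -(5*w - 5)/2 = -(-5 + 5*w)/2 = 5/2 - 5*w/2)
T(o) = 4 + 6*o
6*√(-17 + T(5)) + E(1)*(-114) = 6*√(-17 + (4 + 6*5)) + (5/2 - 5/2*1)*(-114) = 6*√(-17 + (4 + 30)) + (5/2 - 5/2)*(-114) = 6*√(-17 + 34) + 0*(-114) = 6*√17 + 0 = 6*√17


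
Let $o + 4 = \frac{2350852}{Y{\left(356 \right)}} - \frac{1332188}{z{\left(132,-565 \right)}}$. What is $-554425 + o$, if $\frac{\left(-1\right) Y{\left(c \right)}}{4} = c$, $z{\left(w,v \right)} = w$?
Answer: $- \frac{604671923}{1068} \approx -5.6617 \cdot 10^{5}$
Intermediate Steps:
$Y{\left(c \right)} = - 4 c$
$o = - \frac{12546023}{1068}$ ($o = -4 + \left(\frac{2350852}{\left(-4\right) 356} - \frac{1332188}{132}\right) = -4 + \left(\frac{2350852}{-1424} - \frac{30277}{3}\right) = -4 + \left(2350852 \left(- \frac{1}{1424}\right) - \frac{30277}{3}\right) = -4 - \frac{12541751}{1068} = - \frac{12546023}{1068} \approx -11747.0$)
$-554425 + o = -554425 - \frac{12546023}{1068} = - \frac{604671923}{1068}$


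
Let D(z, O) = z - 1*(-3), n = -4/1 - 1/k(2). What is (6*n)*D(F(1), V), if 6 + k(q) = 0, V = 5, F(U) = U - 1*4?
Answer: 0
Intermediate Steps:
F(U) = -4 + U (F(U) = U - 4 = -4 + U)
k(q) = -6 (k(q) = -6 + 0 = -6)
n = -23/6 (n = -4/1 - 1/(-6) = -4*1 - 1*(-⅙) = -4 + ⅙ = -23/6 ≈ -3.8333)
D(z, O) = 3 + z (D(z, O) = z + 3 = 3 + z)
(6*n)*D(F(1), V) = (6*(-23/6))*(3 + (-4 + 1)) = -23*(3 - 3) = -23*0 = 0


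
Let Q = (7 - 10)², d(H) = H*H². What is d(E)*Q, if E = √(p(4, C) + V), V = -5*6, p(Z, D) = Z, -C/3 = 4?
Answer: -234*I*√26 ≈ -1193.2*I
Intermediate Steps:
C = -12 (C = -3*4 = -12)
V = -30
E = I*√26 (E = √(4 - 30) = √(-26) = I*√26 ≈ 5.099*I)
d(H) = H³
Q = 9 (Q = (-3)² = 9)
d(E)*Q = (I*√26)³*9 = -26*I*√26*9 = -234*I*√26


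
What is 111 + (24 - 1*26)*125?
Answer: -139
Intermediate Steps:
111 + (24 - 1*26)*125 = 111 + (24 - 26)*125 = 111 - 2*125 = 111 - 250 = -139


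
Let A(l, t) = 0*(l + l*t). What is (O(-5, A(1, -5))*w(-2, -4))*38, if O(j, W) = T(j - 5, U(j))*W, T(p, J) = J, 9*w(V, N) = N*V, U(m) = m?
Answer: 0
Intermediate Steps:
w(V, N) = N*V/9 (w(V, N) = (N*V)/9 = N*V/9)
A(l, t) = 0
O(j, W) = W*j (O(j, W) = j*W = W*j)
(O(-5, A(1, -5))*w(-2, -4))*38 = ((0*(-5))*((1/9)*(-4)*(-2)))*38 = (0*(8/9))*38 = 0*38 = 0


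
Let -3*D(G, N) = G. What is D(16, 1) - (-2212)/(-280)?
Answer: -397/30 ≈ -13.233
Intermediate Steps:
D(G, N) = -G/3
D(16, 1) - (-2212)/(-280) = -⅓*16 - (-2212)/(-280) = -16/3 - (-2212)*(-1)/280 = -16/3 - 14*79/140 = -16/3 - 79/10 = -397/30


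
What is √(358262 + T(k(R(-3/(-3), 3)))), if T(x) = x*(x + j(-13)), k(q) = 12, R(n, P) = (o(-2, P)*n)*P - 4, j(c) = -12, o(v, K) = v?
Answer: √358262 ≈ 598.55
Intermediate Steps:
R(n, P) = -4 - 2*P*n (R(n, P) = (-2*n)*P - 4 = -2*P*n - 4 = -4 - 2*P*n)
T(x) = x*(-12 + x) (T(x) = x*(x - 12) = x*(-12 + x))
√(358262 + T(k(R(-3/(-3), 3)))) = √(358262 + 12*(-12 + 12)) = √(358262 + 12*0) = √(358262 + 0) = √358262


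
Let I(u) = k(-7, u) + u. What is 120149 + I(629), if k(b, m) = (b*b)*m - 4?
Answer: 151595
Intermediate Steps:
k(b, m) = -4 + m*b² (k(b, m) = b²*m - 4 = m*b² - 4 = -4 + m*b²)
I(u) = -4 + 50*u (I(u) = (-4 + u*(-7)²) + u = (-4 + u*49) + u = (-4 + 49*u) + u = -4 + 50*u)
120149 + I(629) = 120149 + (-4 + 50*629) = 120149 + (-4 + 31450) = 120149 + 31446 = 151595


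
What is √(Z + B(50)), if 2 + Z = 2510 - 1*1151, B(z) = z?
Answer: √1407 ≈ 37.510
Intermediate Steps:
Z = 1357 (Z = -2 + (2510 - 1*1151) = -2 + (2510 - 1151) = -2 + 1359 = 1357)
√(Z + B(50)) = √(1357 + 50) = √1407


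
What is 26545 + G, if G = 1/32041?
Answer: 850528346/32041 ≈ 26545.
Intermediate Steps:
G = 1/32041 ≈ 3.1210e-5
26545 + G = 26545 + 1/32041 = 850528346/32041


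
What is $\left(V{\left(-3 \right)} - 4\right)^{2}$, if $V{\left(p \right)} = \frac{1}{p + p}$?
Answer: $\frac{625}{36} \approx 17.361$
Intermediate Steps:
$V{\left(p \right)} = \frac{1}{2 p}$
$\left(V{\left(-3 \right)} - 4\right)^{2} = \left(\frac{1}{2 \left(-3\right)} - 4\right)^{2} = \left(\frac{1}{2} \left(- \frac{1}{3}\right) - 4\right)^{2} = \left(- \frac{1}{6} - 4\right)^{2} = \left(- \frac{25}{6}\right)^{2} = \frac{625}{36}$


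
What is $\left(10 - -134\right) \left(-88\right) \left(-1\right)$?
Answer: $12672$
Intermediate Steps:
$\left(10 - -134\right) \left(-88\right) \left(-1\right) = \left(10 + 134\right) \left(-88\right) \left(-1\right) = 144 \left(-88\right) \left(-1\right) = \left(-12672\right) \left(-1\right) = 12672$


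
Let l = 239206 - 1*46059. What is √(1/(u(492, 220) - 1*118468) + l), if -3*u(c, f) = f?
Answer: 5*√244269977276194/177812 ≈ 439.48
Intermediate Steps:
u(c, f) = -f/3
l = 193147 (l = 239206 - 46059 = 193147)
√(1/(u(492, 220) - 1*118468) + l) = √(1/(-⅓*220 - 1*118468) + 193147) = √(1/(-220/3 - 118468) + 193147) = √(1/(-355624/3) + 193147) = √(-3/355624 + 193147) = √(68687708725/355624) = 5*√244269977276194/177812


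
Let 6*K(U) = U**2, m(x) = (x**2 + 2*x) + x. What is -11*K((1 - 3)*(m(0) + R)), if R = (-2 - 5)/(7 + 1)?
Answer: -539/96 ≈ -5.6146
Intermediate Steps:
R = -7/8 ≈ -0.87500
m(x) = x**2 + 3*x
K(U) = U**2/6
-11*K((1 - 3)*(m(0) + R)) = -11*((1 - 3)*(0*(3 + 0) - 7/8))**2/6 = -11*(-2*(0*3 - 7/8))**2/6 = -11*(-2*(0 - 7/8))**2/6 = -11*(-2*(-7/8))**2/6 = -11*(7/4)**2/6 = -11*49/(6*16) = -11*49/96 = -539/96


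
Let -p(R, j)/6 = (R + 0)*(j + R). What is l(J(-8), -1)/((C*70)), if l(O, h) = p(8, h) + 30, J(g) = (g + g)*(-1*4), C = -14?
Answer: 153/490 ≈ 0.31224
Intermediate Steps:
p(R, j) = -6*R*(R + j) (p(R, j) = -6*(R + 0)*(j + R) = -6*R*(R + j))
J(g) = -8*g (J(g) = (2*g)*(-4) = -8*g)
l(O, h) = -354 - 48*h (l(O, h) = -6*8*(8 + h) + 30 = (-384 - 48*h) + 30 = -354 - 48*h)
l(J(-8), -1)/((C*70)) = (-354 - 48*(-1))/((-14*70)) = (-354 + 48)/(-980) = -306*(-1/980) = 153/490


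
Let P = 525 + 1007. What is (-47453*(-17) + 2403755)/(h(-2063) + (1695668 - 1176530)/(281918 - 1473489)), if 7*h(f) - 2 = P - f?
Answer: 8926134621544/1427482307 ≈ 6253.1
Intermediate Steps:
P = 1532
h(f) = 1534/7 - f/7 (h(f) = 2/7 + (1532 - f)/7 = 2/7 + (1532/7 - f/7) = 1534/7 - f/7)
(-47453*(-17) + 2403755)/(h(-2063) + (1695668 - 1176530)/(281918 - 1473489)) = (-47453*(-17) + 2403755)/((1534/7 - ⅐*(-2063)) + (1695668 - 1176530)/(281918 - 1473489)) = (806701 + 2403755)/((1534/7 + 2063/7) + 519138/(-1191571)) = 3210456/(3597/7 + 519138*(-1/1191571)) = 3210456/(3597/7 - 519138/1191571) = 3210456/(4282446921/8340997) = 3210456*(8340997/4282446921) = 8926134621544/1427482307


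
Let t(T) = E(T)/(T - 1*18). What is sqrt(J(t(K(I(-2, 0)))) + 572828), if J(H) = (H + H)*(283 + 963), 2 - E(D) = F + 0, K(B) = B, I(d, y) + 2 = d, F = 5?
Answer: sqrt(69353306)/11 ≈ 757.08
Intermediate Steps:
I(d, y) = -2 + d
E(D) = -3 (E(D) = 2 - (5 + 0) = 2 - 1*5 = 2 - 5 = -3)
t(T) = -3/(-18 + T) (t(T) = -3/(T - 1*18) = -3/(T - 18) = -3/(-18 + T))
J(H) = 2492*H (J(H) = (2*H)*1246 = 2492*H)
sqrt(J(t(K(I(-2, 0)))) + 572828) = sqrt(2492*(-3/(-18 + (-2 - 2))) + 572828) = sqrt(2492*(-3/(-18 - 4)) + 572828) = sqrt(2492*(-3/(-22)) + 572828) = sqrt(2492*(-3*(-1/22)) + 572828) = sqrt(2492*(3/22) + 572828) = sqrt(3738/11 + 572828) = sqrt(6304846/11) = sqrt(69353306)/11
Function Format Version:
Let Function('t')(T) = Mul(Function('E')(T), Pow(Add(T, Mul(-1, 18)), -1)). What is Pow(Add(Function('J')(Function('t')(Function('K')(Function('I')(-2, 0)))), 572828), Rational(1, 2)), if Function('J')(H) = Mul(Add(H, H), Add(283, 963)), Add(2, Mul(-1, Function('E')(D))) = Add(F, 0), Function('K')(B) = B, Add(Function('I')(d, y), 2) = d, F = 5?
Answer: Mul(Rational(1, 11), Pow(69353306, Rational(1, 2))) ≈ 757.08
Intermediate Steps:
Function('I')(d, y) = Add(-2, d)
Function('E')(D) = -3 (Function('E')(D) = Add(2, Mul(-1, Add(5, 0))) = Add(2, Mul(-1, 5)) = Add(2, -5) = -3)
Function('t')(T) = Mul(-3, Pow(Add(-18, T), -1)) (Function('t')(T) = Mul(-3, Pow(Add(T, Mul(-1, 18)), -1)) = Mul(-3, Pow(Add(T, -18), -1)) = Mul(-3, Pow(Add(-18, T), -1)))
Function('J')(H) = Mul(2492, H) (Function('J')(H) = Mul(Mul(2, H), 1246) = Mul(2492, H))
Pow(Add(Function('J')(Function('t')(Function('K')(Function('I')(-2, 0)))), 572828), Rational(1, 2)) = Pow(Add(Mul(2492, Mul(-3, Pow(Add(-18, Add(-2, -2)), -1))), 572828), Rational(1, 2)) = Pow(Add(Mul(2492, Mul(-3, Pow(Add(-18, -4), -1))), 572828), Rational(1, 2)) = Pow(Add(Mul(2492, Mul(-3, Pow(-22, -1))), 572828), Rational(1, 2)) = Pow(Add(Mul(2492, Mul(-3, Rational(-1, 22))), 572828), Rational(1, 2)) = Pow(Add(Mul(2492, Rational(3, 22)), 572828), Rational(1, 2)) = Pow(Add(Rational(3738, 11), 572828), Rational(1, 2)) = Pow(Rational(6304846, 11), Rational(1, 2)) = Mul(Rational(1, 11), Pow(69353306, Rational(1, 2)))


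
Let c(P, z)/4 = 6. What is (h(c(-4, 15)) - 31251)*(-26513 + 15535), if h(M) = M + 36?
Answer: 342414798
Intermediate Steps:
c(P, z) = 24 (c(P, z) = 4*6 = 24)
h(M) = 36 + M
(h(c(-4, 15)) - 31251)*(-26513 + 15535) = ((36 + 24) - 31251)*(-26513 + 15535) = (60 - 31251)*(-10978) = -31191*(-10978) = 342414798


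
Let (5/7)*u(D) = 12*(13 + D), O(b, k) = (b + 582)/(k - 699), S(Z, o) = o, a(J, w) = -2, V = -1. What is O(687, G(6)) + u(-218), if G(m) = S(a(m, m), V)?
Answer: -2412069/700 ≈ -3445.8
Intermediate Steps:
G(m) = -1
O(b, k) = (582 + b)/(-699 + k)
u(D) = 1092/5 + 84*D/5 (u(D) = 7*(12*(13 + D))/5 = 7*(156 + 12*D)/5 = 1092/5 + 84*D/5)
O(687, G(6)) + u(-218) = (582 + 687)/(-699 - 1) + (1092/5 + (84/5)*(-218)) = 1269/(-700) + (1092/5 - 18312/5) = -1/700*1269 - 3444 = -1269/700 - 3444 = -2412069/700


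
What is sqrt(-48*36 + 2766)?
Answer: sqrt(1038) ≈ 32.218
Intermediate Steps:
sqrt(-48*36 + 2766) = sqrt(-1728 + 2766) = sqrt(1038)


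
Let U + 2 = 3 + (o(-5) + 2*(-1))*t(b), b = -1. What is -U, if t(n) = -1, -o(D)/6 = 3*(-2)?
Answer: 33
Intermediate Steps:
o(D) = 36 (o(D) = -18*(-2) = -6*(-6) = 36)
U = -33 (U = -2 + (3 + (36 + 2*(-1))*(-1)) = -2 + (3 + (36 - 2)*(-1)) = -2 + (3 + 34*(-1)) = -2 + (3 - 34) = -2 - 31 = -33)
-U = -1*(-33) = 33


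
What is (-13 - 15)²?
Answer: 784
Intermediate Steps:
(-13 - 15)² = (-28)² = 784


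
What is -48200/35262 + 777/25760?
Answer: -86730959/64882080 ≈ -1.3367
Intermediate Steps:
-48200/35262 + 777/25760 = -48200*1/35262 + 777*(1/25760) = -24100/17631 + 111/3680 = -86730959/64882080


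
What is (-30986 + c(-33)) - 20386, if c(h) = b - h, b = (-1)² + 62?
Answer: -51276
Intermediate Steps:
b = 63 (b = 1 + 62 = 63)
c(h) = 63 - h
(-30986 + c(-33)) - 20386 = (-30986 + (63 - 1*(-33))) - 20386 = (-30986 + (63 + 33)) - 20386 = (-30986 + 96) - 20386 = -30890 - 20386 = -51276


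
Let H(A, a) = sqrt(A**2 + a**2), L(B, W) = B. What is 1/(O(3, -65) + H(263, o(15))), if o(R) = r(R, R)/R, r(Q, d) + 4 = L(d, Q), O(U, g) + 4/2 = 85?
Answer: -18675/14013121 + 15*sqrt(15563146)/14013121 ≈ 0.0028902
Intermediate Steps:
O(U, g) = 83 (O(U, g) = -2 + 85 = 83)
r(Q, d) = -4 + d
o(R) = (-4 + R)/R
1/(O(3, -65) + H(263, o(15))) = 1/(83 + sqrt(263**2 + ((-4 + 15)/15)**2)) = 1/(83 + sqrt(69169 + ((1/15)*11)**2)) = 1/(83 + sqrt(69169 + (11/15)**2)) = 1/(83 + sqrt(69169 + 121/225)) = 1/(83 + sqrt(15563146/225)) = 1/(83 + sqrt(15563146)/15)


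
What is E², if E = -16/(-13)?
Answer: 256/169 ≈ 1.5148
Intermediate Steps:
E = 16/13 (E = -16*(-1/13) = 16/13 ≈ 1.2308)
E² = (16/13)² = 256/169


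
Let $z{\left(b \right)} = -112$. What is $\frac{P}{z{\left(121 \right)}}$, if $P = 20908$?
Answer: $- \frac{5227}{28} \approx -186.68$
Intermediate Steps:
$\frac{P}{z{\left(121 \right)}} = \frac{20908}{-112} = 20908 \left(- \frac{1}{112}\right) = - \frac{5227}{28}$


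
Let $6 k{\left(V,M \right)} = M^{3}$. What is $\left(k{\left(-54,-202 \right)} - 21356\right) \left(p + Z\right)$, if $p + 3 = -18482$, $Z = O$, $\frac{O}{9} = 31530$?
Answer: $- \frac{1110289882520}{3} \approx -3.701 \cdot 10^{11}$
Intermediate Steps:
$O = 283770$ ($O = 9 \cdot 31530 = 283770$)
$k{\left(V,M \right)} = \frac{M^{3}}{6}$
$Z = 283770$
$p = -18485$ ($p = -3 - 18482 = -18485$)
$\left(k{\left(-54,-202 \right)} - 21356\right) \left(p + Z\right) = \left(\frac{\left(-202\right)^{3}}{6} - 21356\right) \left(-18485 + 283770\right) = \left(\frac{1}{6} \left(-8242408\right) - 21356\right) 265285 = \left(- \frac{4121204}{3} - 21356\right) 265285 = \left(- \frac{4185272}{3}\right) 265285 = - \frac{1110289882520}{3}$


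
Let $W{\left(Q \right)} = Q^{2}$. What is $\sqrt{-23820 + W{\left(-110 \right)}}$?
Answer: $2 i \sqrt{2930} \approx 108.26 i$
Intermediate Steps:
$\sqrt{-23820 + W{\left(-110 \right)}} = \sqrt{-23820 + \left(-110\right)^{2}} = \sqrt{-23820 + 12100} = \sqrt{-11720} = 2 i \sqrt{2930}$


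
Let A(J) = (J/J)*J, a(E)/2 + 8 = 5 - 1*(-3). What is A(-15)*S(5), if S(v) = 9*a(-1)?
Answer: 0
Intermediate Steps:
a(E) = 0 (a(E) = -16 + 2*(5 - 1*(-3)) = -16 + 2*(5 + 3) = -16 + 2*8 = -16 + 16 = 0)
A(J) = J (A(J) = 1*J = J)
S(v) = 0 (S(v) = 9*0 = 0)
A(-15)*S(5) = -15*0 = 0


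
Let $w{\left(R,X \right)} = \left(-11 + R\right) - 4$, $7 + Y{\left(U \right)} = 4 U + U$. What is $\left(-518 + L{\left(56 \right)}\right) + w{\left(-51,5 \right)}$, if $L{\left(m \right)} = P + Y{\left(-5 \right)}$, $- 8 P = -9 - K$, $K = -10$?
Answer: $- \frac{4929}{8} \approx -616.13$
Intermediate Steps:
$Y{\left(U \right)} = -7 + 5 U$ ($Y{\left(U \right)} = -7 + \left(4 U + U\right) = -7 + 5 U$)
$w{\left(R,X \right)} = -15 + R$
$P = - \frac{1}{8}$ ($P = - \frac{-9 - -10}{8} = - \frac{-9 + 10}{8} = \left(- \frac{1}{8}\right) 1 = - \frac{1}{8} \approx -0.125$)
$L{\left(m \right)} = - \frac{257}{8}$ ($L{\left(m \right)} = - \frac{1}{8} + \left(-7 + 5 \left(-5\right)\right) = - \frac{1}{8} - 32 = - \frac{257}{8}$)
$\left(-518 + L{\left(56 \right)}\right) + w{\left(-51,5 \right)} = \left(-518 - \frac{257}{8}\right) - 66 = - \frac{4401}{8} - 66 = - \frac{4929}{8}$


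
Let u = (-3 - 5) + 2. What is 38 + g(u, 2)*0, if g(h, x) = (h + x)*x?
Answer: 38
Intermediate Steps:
u = -6 (u = -8 + 2 = -6)
g(h, x) = x*(h + x)
38 + g(u, 2)*0 = 38 + (2*(-6 + 2))*0 = 38 + (2*(-4))*0 = 38 - 8*0 = 38 + 0 = 38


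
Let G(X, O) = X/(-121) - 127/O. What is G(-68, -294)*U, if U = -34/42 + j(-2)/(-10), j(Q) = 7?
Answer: -11208803/7470540 ≈ -1.5004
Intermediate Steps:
G(X, O) = -127/O - X/121 (G(X, O) = X*(-1/121) - 127/O = -X/121 - 127/O = -127/O - X/121)
U = -317/210 (U = -34/42 + 7/(-10) = -34*1/42 + 7*(-1/10) = -17/21 - 7/10 = -317/210 ≈ -1.5095)
G(-68, -294)*U = (-127/(-294) - 1/121*(-68))*(-317/210) = (-127*(-1/294) + 68/121)*(-317/210) = (127/294 + 68/121)*(-317/210) = (35359/35574)*(-317/210) = -11208803/7470540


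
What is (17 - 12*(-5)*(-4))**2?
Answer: 49729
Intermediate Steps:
(17 - 12*(-5)*(-4))**2 = (17 - 4*(-15)*(-4))**2 = (17 + 60*(-4))**2 = (17 - 240)**2 = (-223)**2 = 49729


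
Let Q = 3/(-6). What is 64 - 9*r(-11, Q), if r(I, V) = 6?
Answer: 10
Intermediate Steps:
Q = -½ (Q = 3*(-⅙) = -½ ≈ -0.50000)
64 - 9*r(-11, Q) = 64 - 9*6 = 64 - 54 = 10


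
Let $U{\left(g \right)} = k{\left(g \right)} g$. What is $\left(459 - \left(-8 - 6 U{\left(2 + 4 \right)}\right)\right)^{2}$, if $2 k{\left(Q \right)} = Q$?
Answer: $330625$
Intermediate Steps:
$k{\left(Q \right)} = \frac{Q}{2}$
$U{\left(g \right)} = \frac{g^{2}}{2}$ ($U{\left(g \right)} = \frac{g}{2} g = \frac{g^{2}}{2}$)
$\left(459 - \left(-8 - 6 U{\left(2 + 4 \right)}\right)\right)^{2} = \left(459 - \left(-8 - 6 \frac{\left(2 + 4\right)^{2}}{2}\right)\right)^{2} = \left(459 - \left(-8 - 6 \frac{6^{2}}{2}\right)\right)^{2} = \left(459 - \left(-8 - 6 \cdot \frac{1}{2} \cdot 36\right)\right)^{2} = \left(459 - \left(-8 - 108\right)\right)^{2} = \left(459 - -116\right)^{2} = \left(459 + 116\right)^{2} = 575^{2} = 330625$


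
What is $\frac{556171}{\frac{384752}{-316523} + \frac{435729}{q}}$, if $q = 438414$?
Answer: $- \frac{25726267007271754}{10254137687} \approx -2.5089 \cdot 10^{6}$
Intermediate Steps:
$\frac{556171}{\frac{384752}{-316523} + \frac{435729}{q}} = \frac{556171}{\frac{384752}{-316523} + \frac{435729}{438414}} = \frac{556171}{384752 \left(- \frac{1}{316523}\right) + 435729 \cdot \frac{1}{438414}} = \frac{556171}{- \frac{384752}{316523} + \frac{145243}{146138}} = \frac{556171}{- \frac{10254137687}{46256038174}} = 556171 \left(- \frac{46256038174}{10254137687}\right) = - \frac{25726267007271754}{10254137687}$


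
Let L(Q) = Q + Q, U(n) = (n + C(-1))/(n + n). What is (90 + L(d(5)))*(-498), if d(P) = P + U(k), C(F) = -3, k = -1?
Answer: -51792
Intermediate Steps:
U(n) = (-3 + n)/(2*n) (U(n) = (n - 3)/(n + n) = (-3 + n)/((2*n)) = (-3 + n)*(1/(2*n)) = (-3 + n)/(2*n))
d(P) = 2 + P (d(P) = P + (½)*(-3 - 1)/(-1) = P + (½)*(-1)*(-4) = P + 2 = 2 + P)
L(Q) = 2*Q
(90 + L(d(5)))*(-498) = (90 + 2*(2 + 5))*(-498) = (90 + 2*7)*(-498) = (90 + 14)*(-498) = 104*(-498) = -51792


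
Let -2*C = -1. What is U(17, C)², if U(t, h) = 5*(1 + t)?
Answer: 8100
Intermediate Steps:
C = ½ (C = -½*(-1) = ½ ≈ 0.50000)
U(t, h) = 5 + 5*t
U(17, C)² = (5 + 5*17)² = (5 + 85)² = 90² = 8100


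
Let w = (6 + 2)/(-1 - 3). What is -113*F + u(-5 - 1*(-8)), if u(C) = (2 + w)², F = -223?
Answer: 25199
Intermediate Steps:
w = -2 (w = 8/(-4) = 8*(-¼) = -2)
u(C) = 0 (u(C) = (2 - 2)² = 0² = 0)
-113*F + u(-5 - 1*(-8)) = -113*(-223) + 0 = 25199 + 0 = 25199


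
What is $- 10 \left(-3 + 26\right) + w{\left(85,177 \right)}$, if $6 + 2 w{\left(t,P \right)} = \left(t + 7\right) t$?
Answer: $3677$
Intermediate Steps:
$w{\left(t,P \right)} = -3 + \frac{t \left(7 + t\right)}{2}$ ($w{\left(t,P \right)} = -3 + \frac{\left(t + 7\right) t}{2} = -3 + \frac{\left(7 + t\right) t}{2} = -3 + \frac{t \left(7 + t\right)}{2}$)
$- 10 \left(-3 + 26\right) + w{\left(85,177 \right)} = - 10 \left(-3 + 26\right) + \left(-3 + \frac{85^{2}}{2} + \frac{7}{2} \cdot 85\right) = \left(-10\right) 23 + \left(-3 + \frac{1}{2} \cdot 7225 + \frac{595}{2}\right) = -230 + \left(-3 + \frac{7225}{2} + \frac{595}{2}\right) = -230 + 3907 = 3677$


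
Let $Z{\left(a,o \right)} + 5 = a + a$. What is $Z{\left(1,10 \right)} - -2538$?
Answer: $2535$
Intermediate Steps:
$Z{\left(a,o \right)} = -5 + 2 a$ ($Z{\left(a,o \right)} = -5 + \left(a + a\right) = -5 + 2 a$)
$Z{\left(1,10 \right)} - -2538 = \left(-5 + 2 \cdot 1\right) - -2538 = \left(-5 + 2\right) + 2538 = -3 + 2538 = 2535$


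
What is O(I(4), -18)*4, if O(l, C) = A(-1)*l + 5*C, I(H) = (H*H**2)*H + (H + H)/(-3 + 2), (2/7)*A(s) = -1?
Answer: -3832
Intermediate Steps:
A(s) = -7/2 (A(s) = (7/2)*(-1) = -7/2)
I(H) = H**4 - 2*H (I(H) = H**3*H + (2*H)/(-1) = H**4 + (2*H)*(-1) = H**4 - 2*H)
O(l, C) = 5*C - 7*l/2 (O(l, C) = -7*l/2 + 5*C = 5*C - 7*l/2)
O(I(4), -18)*4 = (5*(-18) - 14*(-2 + 4**3))*4 = (-90 - 14*(-2 + 64))*4 = (-90 - 14*62)*4 = (-90 - 7/2*248)*4 = (-90 - 868)*4 = -958*4 = -3832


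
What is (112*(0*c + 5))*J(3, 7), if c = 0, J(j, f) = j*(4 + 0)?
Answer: 6720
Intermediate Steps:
J(j, f) = 4*j (J(j, f) = j*4 = 4*j)
(112*(0*c + 5))*J(3, 7) = (112*(0*0 + 5))*(4*3) = (112*(0 + 5))*12 = (112*5)*12 = 560*12 = 6720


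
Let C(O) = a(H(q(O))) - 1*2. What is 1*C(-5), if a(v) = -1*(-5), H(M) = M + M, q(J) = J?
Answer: 3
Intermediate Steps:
H(M) = 2*M
a(v) = 5
C(O) = 3 (C(O) = 5 - 1*2 = 5 - 2 = 3)
1*C(-5) = 1*3 = 3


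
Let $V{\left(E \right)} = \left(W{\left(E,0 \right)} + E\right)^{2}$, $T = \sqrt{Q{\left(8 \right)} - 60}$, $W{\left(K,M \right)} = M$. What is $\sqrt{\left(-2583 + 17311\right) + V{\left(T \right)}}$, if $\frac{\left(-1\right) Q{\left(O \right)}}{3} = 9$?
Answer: $121$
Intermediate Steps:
$Q{\left(O \right)} = -27$ ($Q{\left(O \right)} = \left(-3\right) 9 = -27$)
$T = i \sqrt{87}$ ($T = \sqrt{-27 - 60} = \sqrt{-87} = i \sqrt{87} \approx 9.3274 i$)
$V{\left(E \right)} = E^{2}$ ($V{\left(E \right)} = \left(0 + E\right)^{2} = E^{2}$)
$\sqrt{\left(-2583 + 17311\right) + V{\left(T \right)}} = \sqrt{\left(-2583 + 17311\right) + \left(i \sqrt{87}\right)^{2}} = \sqrt{14728 - 87} = \sqrt{14641} = 121$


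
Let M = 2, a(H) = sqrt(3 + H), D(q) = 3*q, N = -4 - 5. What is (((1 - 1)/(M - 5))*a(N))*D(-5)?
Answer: 0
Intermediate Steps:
N = -9
(((1 - 1)/(M - 5))*a(N))*D(-5) = (((1 - 1)/(2 - 5))*sqrt(3 - 9))*(3*(-5)) = ((0/(-3))*sqrt(-6))*(-15) = ((0*(-1/3))*(I*sqrt(6)))*(-15) = (0*(I*sqrt(6)))*(-15) = 0*(-15) = 0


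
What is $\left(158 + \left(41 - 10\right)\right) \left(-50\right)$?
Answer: $-9450$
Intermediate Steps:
$\left(158 + \left(41 - 10\right)\right) \left(-50\right) = \left(158 + 31\right) \left(-50\right) = 189 \left(-50\right) = -9450$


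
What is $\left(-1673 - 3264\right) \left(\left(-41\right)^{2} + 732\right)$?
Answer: $-11912981$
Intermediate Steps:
$\left(-1673 - 3264\right) \left(\left(-41\right)^{2} + 732\right) = - 4937 \left(1681 + 732\right) = \left(-4937\right) 2413 = -11912981$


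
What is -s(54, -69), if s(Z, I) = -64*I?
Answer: -4416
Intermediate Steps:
-s(54, -69) = -(-64)*(-69) = -1*4416 = -4416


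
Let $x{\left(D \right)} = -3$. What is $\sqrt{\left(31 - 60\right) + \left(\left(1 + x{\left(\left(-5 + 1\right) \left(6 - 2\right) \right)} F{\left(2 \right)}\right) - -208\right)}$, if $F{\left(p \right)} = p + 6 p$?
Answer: $\sqrt{138} \approx 11.747$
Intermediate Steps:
$F{\left(p \right)} = 7 p$
$\sqrt{\left(31 - 60\right) + \left(\left(1 + x{\left(\left(-5 + 1\right) \left(6 - 2\right) \right)} F{\left(2 \right)}\right) - -208\right)} = \sqrt{\left(31 - 60\right) + \left(\left(1 - 3 \cdot 7 \cdot 2\right) - -208\right)} = \sqrt{\left(31 - 60\right) + \left(\left(1 - 42\right) + 208\right)} = \sqrt{-29 + \left(\left(1 - 42\right) + 208\right)} = \sqrt{-29 + \left(-41 + 208\right)} = \sqrt{-29 + 167} = \sqrt{138}$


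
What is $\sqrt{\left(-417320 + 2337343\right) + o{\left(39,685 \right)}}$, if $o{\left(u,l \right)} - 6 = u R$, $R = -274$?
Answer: $\sqrt{1909343} \approx 1381.8$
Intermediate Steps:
$o{\left(u,l \right)} = 6 - 274 u$ ($o{\left(u,l \right)} = 6 + u \left(-274\right) = 6 - 274 u$)
$\sqrt{\left(-417320 + 2337343\right) + o{\left(39,685 \right)}} = \sqrt{\left(-417320 + 2337343\right) + \left(6 - 10686\right)} = \sqrt{1920023 + \left(6 - 10686\right)} = \sqrt{1920023 - 10680} = \sqrt{1909343}$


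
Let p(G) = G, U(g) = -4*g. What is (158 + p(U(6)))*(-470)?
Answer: -62980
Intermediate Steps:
(158 + p(U(6)))*(-470) = (158 - 4*6)*(-470) = (158 - 24)*(-470) = 134*(-470) = -62980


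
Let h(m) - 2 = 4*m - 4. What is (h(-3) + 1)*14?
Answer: -182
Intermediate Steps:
h(m) = -2 + 4*m (h(m) = 2 + (4*m - 4) = 2 + (-4 + 4*m) = -2 + 4*m)
(h(-3) + 1)*14 = ((-2 + 4*(-3)) + 1)*14 = ((-2 - 12) + 1)*14 = (-14 + 1)*14 = -13*14 = -182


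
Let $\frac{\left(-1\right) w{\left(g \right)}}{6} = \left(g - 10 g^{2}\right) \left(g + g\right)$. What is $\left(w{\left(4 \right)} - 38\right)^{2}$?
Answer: $55502500$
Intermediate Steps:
$w{\left(g \right)} = - 12 g \left(g - 10 g^{2}\right)$ ($w{\left(g \right)} = - 6 \left(g - 10 g^{2}\right) \left(g + g\right) = - 6 \left(g - 10 g^{2}\right) 2 g = - 6 \cdot 2 g \left(g - 10 g^{2}\right) = - 12 g \left(g - 10 g^{2}\right)$)
$\left(w{\left(4 \right)} - 38\right)^{2} = \left(4^{2} \left(-12 + 120 \cdot 4\right) - 38\right)^{2} = \left(16 \left(-12 + 480\right) - 38\right)^{2} = \left(16 \cdot 468 - 38\right)^{2} = \left(7488 - 38\right)^{2} = 7450^{2} = 55502500$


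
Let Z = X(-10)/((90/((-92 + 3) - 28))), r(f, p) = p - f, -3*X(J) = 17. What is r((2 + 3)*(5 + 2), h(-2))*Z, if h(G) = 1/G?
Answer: -15691/60 ≈ -261.52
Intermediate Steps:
X(J) = -17/3 (X(J) = -1/3*17 = -17/3)
Z = 221/30 (Z = -17/(3*(90/((-92 + 3) - 28))) = -17/(3*(90/(-89 - 28))) = -17/(3*(90/(-117))) = -17/(3*(90*(-1/117))) = -17/(3*(-10/13)) = -17/3*(-13/10) = 221/30 ≈ 7.3667)
r((2 + 3)*(5 + 2), h(-2))*Z = (1/(-2) - (2 + 3)*(5 + 2))*(221/30) = (-1/2 - 5*7)*(221/30) = (-1/2 - 1*35)*(221/30) = (-1/2 - 35)*(221/30) = -71/2*221/30 = -15691/60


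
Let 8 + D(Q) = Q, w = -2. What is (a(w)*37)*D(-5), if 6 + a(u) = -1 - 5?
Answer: 5772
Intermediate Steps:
D(Q) = -8 + Q
a(u) = -12 (a(u) = -6 + (-1 - 5) = -6 - 6 = -12)
(a(w)*37)*D(-5) = (-12*37)*(-8 - 5) = -444*(-13) = 5772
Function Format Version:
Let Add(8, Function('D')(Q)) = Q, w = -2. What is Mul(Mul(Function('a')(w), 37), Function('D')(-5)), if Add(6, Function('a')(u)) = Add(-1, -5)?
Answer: 5772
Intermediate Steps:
Function('D')(Q) = Add(-8, Q)
Function('a')(u) = -12 (Function('a')(u) = Add(-6, Add(-1, -5)) = Add(-6, -6) = -12)
Mul(Mul(Function('a')(w), 37), Function('D')(-5)) = Mul(Mul(-12, 37), Add(-8, -5)) = Mul(-444, -13) = 5772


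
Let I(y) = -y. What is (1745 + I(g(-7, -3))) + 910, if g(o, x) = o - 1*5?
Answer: 2667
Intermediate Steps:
g(o, x) = -5 + o (g(o, x) = o - 5 = -5 + o)
(1745 + I(g(-7, -3))) + 910 = (1745 - (-5 - 7)) + 910 = (1745 - 1*(-12)) + 910 = (1745 + 12) + 910 = 1757 + 910 = 2667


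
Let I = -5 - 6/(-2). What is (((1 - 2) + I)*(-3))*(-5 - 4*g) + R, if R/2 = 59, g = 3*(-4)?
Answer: 505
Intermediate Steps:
g = -12
R = 118 (R = 2*59 = 118)
I = -2 (I = -5 - 6*(-1)/2 = -5 - 1*(-3) = -5 + 3 = -2)
(((1 - 2) + I)*(-3))*(-5 - 4*g) + R = (((1 - 2) - 2)*(-3))*(-5 - 4*(-12)) + 118 = ((-1 - 2)*(-3))*(-5 + 48) + 118 = -3*(-3)*43 + 118 = 9*43 + 118 = 387 + 118 = 505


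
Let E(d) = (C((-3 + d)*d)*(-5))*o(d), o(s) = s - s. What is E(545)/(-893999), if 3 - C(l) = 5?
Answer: 0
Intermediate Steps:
o(s) = 0
C(l) = -2 (C(l) = 3 - 1*5 = 3 - 5 = -2)
E(d) = 0 (E(d) = -2*(-5)*0 = 10*0 = 0)
E(545)/(-893999) = 0/(-893999) = 0*(-1/893999) = 0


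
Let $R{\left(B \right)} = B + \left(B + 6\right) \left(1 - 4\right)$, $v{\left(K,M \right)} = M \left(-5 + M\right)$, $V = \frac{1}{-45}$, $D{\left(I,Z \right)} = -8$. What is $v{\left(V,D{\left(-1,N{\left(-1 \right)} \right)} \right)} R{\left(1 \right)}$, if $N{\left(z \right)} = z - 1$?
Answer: $-2080$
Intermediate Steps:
$N{\left(z \right)} = -1 + z$
$V = - \frac{1}{45} \approx -0.022222$
$R{\left(B \right)} = -18 - 2 B$ ($R{\left(B \right)} = B + \left(6 + B\right) \left(-3\right) = B - \left(18 + 3 B\right) = -18 - 2 B$)
$v{\left(V,D{\left(-1,N{\left(-1 \right)} \right)} \right)} R{\left(1 \right)} = - 8 \left(-5 - 8\right) \left(-18 - 2\right) = \left(-8\right) \left(-13\right) \left(-18 - 2\right) = 104 \left(-20\right) = -2080$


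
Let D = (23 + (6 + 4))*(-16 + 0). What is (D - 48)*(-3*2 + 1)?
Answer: 2880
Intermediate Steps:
D = -528 (D = (23 + 10)*(-16) = 33*(-16) = -528)
(D - 48)*(-3*2 + 1) = (-528 - 48)*(-3*2 + 1) = -576*(-6 + 1) = -576*(-5) = 2880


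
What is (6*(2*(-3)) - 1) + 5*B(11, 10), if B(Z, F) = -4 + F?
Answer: -7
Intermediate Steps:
(6*(2*(-3)) - 1) + 5*B(11, 10) = (6*(2*(-3)) - 1) + 5*(-4 + 10) = (6*(-6) - 1) + 5*6 = (-36 - 1) + 30 = -37 + 30 = -7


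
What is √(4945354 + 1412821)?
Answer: 5*√254327 ≈ 2521.5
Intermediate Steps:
√(4945354 + 1412821) = √6358175 = 5*√254327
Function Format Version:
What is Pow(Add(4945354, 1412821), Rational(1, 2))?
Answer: Mul(5, Pow(254327, Rational(1, 2))) ≈ 2521.5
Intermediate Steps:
Pow(Add(4945354, 1412821), Rational(1, 2)) = Pow(6358175, Rational(1, 2)) = Mul(5, Pow(254327, Rational(1, 2)))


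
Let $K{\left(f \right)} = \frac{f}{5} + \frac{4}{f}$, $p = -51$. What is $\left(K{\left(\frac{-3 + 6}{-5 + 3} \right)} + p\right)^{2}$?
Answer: $\frac{2621161}{900} \approx 2912.4$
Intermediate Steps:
$K{\left(f \right)} = \frac{4}{f} + \frac{f}{5}$ ($K{\left(f \right)} = f \frac{1}{5} + \frac{4}{f} = \frac{f}{5} + \frac{4}{f} = \frac{4}{f} + \frac{f}{5}$)
$\left(K{\left(\frac{-3 + 6}{-5 + 3} \right)} + p\right)^{2} = \left(\left(\frac{4}{\left(-3 + 6\right) \frac{1}{-5 + 3}} + \frac{\left(-3 + 6\right) \frac{1}{-5 + 3}}{5}\right) - 51\right)^{2} = \left(\left(\frac{4}{3 \frac{1}{-2}} + \frac{3 \frac{1}{-2}}{5}\right) - 51\right)^{2} = \left(\left(\frac{4}{3 \left(- \frac{1}{2}\right)} + \frac{3 \left(- \frac{1}{2}\right)}{5}\right) - 51\right)^{2} = \left(\left(\frac{4}{- \frac{3}{2}} + \frac{1}{5} \left(- \frac{3}{2}\right)\right) - 51\right)^{2} = \left(\left(4 \left(- \frac{2}{3}\right) - \frac{3}{10}\right) - 51\right)^{2} = \left(\left(- \frac{8}{3} - \frac{3}{10}\right) - 51\right)^{2} = \left(- \frac{89}{30} - 51\right)^{2} = \left(- \frac{1619}{30}\right)^{2} = \frac{2621161}{900}$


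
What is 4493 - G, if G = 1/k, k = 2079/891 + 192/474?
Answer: 2915720/649 ≈ 4492.6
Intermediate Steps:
k = 649/237 (k = 2079*(1/891) + 192*(1/474) = 7/3 + 32/79 = 649/237 ≈ 2.7384)
G = 237/649 (G = 1/(649/237) = 237/649 ≈ 0.36518)
4493 - G = 4493 - 1*237/649 = 4493 - 237/649 = 2915720/649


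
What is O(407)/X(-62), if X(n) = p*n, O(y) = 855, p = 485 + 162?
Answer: -855/40114 ≈ -0.021314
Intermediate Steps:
p = 647
X(n) = 647*n
O(407)/X(-62) = 855/((647*(-62))) = 855/(-40114) = 855*(-1/40114) = -855/40114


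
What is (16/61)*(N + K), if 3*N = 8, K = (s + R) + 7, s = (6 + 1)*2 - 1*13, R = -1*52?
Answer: -1984/183 ≈ -10.842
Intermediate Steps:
R = -52
s = 1 (s = 7*2 - 13 = 14 - 13 = 1)
K = -44 (K = (1 - 52) + 7 = -51 + 7 = -44)
N = 8/3 (N = (⅓)*8 = 8/3 ≈ 2.6667)
(16/61)*(N + K) = (16/61)*(8/3 - 44) = (16*(1/61))*(-124/3) = (16/61)*(-124/3) = -1984/183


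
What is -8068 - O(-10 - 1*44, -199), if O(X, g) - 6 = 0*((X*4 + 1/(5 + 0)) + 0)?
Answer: -8074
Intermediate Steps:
O(X, g) = 6 (O(X, g) = 6 + 0*((X*4 + 1/(5 + 0)) + 0) = 6 + 0*((4*X + 1/5) + 0) = 6 + 0*((4*X + ⅕) + 0) = 6 + 0*((⅕ + 4*X) + 0) = 6 + 0*(⅕ + 4*X) = 6 + 0 = 6)
-8068 - O(-10 - 1*44, -199) = -8068 - 1*6 = -8068 - 6 = -8074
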